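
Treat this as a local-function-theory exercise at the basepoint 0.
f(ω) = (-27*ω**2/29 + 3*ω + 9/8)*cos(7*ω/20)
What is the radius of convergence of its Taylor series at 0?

The factor cos(7*ω/20) is entire and contributes no finite singular point.
The polynomial part has no poles.
No finite singular points: the Taylor series at 0 converges everywhere.

The radius of convergence is infinite.


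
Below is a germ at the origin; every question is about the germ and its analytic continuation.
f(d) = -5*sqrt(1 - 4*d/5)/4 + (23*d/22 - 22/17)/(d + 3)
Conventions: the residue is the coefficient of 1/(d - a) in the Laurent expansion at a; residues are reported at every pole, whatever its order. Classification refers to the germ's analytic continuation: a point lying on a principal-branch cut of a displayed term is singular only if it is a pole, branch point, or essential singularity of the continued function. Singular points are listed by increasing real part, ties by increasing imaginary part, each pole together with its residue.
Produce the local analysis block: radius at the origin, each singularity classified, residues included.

Denominator factor (d + 3): pole of order 1 at -3, modulus 3.
Branch term (-5/4)*sqrt(1 - d/(5/4)): its argument vanishes at d = 5/4, a square-root branch point, modulus 5/4.
The radius of convergence is the smallest modulus among the singular points: 5/4.
The branch term is analytic at -3 and contributes nothing to the residue; only the rational part matters.
At the order-1 pole -3 set g(d) = (d - (-3))*(rational part) = 23*d/22 - 22/17.
Simple pole: residue = g(a) at a = -3, which is -1657/374.
List the singular points by increasing real part (a conjugate pair: the negative imaginary part first).

Radius of convergence at 0: 5/4.
At -3: a pole of order 1; residue -1657/374.
At 5/4: an algebraic (square-root) branch point.


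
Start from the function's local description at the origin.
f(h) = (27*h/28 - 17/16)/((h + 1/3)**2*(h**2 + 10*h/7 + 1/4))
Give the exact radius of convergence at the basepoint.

The radius of convergence is 5/7 - (1/14)*sqrt(51).

Denominator factor (h**2 + 10*h/7 + 1/4): discriminant 51/49, real irrational roots -5/7 + (1/14)*sqrt(51) and -5/7 - (1/14)*sqrt(51); poles of order 1, moduli 5/7 - (1/14)*sqrt(51) and 5/7 + (1/14)*sqrt(51).
Denominator factor (h + 1/3)^2: pole of order 2 at -1/3, modulus 1/3.
The radius of convergence is the smallest modulus among the singular points: 5/7 - (1/14)*sqrt(51).


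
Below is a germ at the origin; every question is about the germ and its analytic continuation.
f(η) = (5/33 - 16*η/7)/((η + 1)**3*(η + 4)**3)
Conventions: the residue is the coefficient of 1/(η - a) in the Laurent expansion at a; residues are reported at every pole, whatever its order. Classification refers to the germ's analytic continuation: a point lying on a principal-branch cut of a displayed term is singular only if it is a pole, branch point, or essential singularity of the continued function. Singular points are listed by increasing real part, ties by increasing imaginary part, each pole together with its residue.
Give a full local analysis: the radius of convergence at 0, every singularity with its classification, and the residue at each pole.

Denominator factor (η + 4)^3: pole of order 3 at -4, modulus 4.
Denominator factor (η + 1)^3: pole of order 3 at -1, modulus 1.
The radius of convergence is the smallest modulus among the singular points: 1.
At the order-3 pole -4 set g(η) = (η - (-4))^3*f(η) = (5/33 - 16*η/7)/(η + 1)**3.
Order-3 pole: residue = g''(a)/2; g''(-4) = -5420/18711, so the residue is -2710/18711.
At the order-3 pole -1 set g(η) = (η - (-1))^3*f(η) = (5/33 - 16*η/7)/(η + 4)**3.
Order-3 pole: residue = g''(a)/2; g''(-1) = 5420/18711, so the residue is 2710/18711.
List the singular points by increasing real part (a conjugate pair: the negative imaginary part first).

Radius of convergence at 0: 1.
At -4: a pole of order 3; residue -2710/18711.
At -1: a pole of order 3; residue 2710/18711.


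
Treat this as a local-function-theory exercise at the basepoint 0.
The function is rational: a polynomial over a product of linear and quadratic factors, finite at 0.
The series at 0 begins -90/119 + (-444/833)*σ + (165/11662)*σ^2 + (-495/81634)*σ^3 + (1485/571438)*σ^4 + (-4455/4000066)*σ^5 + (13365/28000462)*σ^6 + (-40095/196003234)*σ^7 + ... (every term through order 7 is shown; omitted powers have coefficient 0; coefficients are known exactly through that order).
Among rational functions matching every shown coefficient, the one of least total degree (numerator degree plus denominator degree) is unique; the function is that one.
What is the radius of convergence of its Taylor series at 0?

No rational of total degree below 3 reproduces all 8 coefficients; solving the [2/1] Pade equations on them gives f(σ) = (-σ**2/2 - 2*σ - 30/17)/(σ + 7/3), whose expansion matches every shown term.
Denominator factor (σ + 7/3): pole of order 1 at -7/3, modulus 7/3.
The radius of convergence is the smallest modulus among the singular points: 7/3.

The radius of convergence is 7/3.


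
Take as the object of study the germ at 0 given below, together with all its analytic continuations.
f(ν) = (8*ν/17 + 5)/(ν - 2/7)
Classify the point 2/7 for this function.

The denominator factor ν - 2/7 vanishes at 2/7 and appears to the power 1; the numerator there equals 611/119, nonzero, and no other factor vanishes.
Hence a pole whose order is the multiplicity, 1.

The point is a pole of order 1.


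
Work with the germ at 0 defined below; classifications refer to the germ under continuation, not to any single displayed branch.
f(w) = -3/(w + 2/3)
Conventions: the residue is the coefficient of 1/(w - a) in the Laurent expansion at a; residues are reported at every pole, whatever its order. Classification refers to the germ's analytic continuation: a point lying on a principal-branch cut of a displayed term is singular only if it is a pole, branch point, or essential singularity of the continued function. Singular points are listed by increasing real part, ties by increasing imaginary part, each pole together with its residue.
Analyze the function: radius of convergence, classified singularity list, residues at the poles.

Radius of convergence at 0: 2/3.
At -2/3: a pole of order 1; residue -3.

Denominator factor (w + 2/3): pole of order 1 at -2/3, modulus 2/3.
The radius of convergence is the smallest modulus among the singular points: 2/3.
At the order-1 pole -2/3 set g(w) = (w - (-2/3))*f(w) = -3.
Simple pole: residue = g(a) at a = -2/3, which is -3.


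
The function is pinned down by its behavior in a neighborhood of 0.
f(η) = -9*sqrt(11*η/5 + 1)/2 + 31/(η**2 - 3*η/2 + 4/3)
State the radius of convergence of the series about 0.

The radius of convergence is 5/11.

Denominator factor (η**2 - 3*η/2 + 4/3): discriminant -37/12, complex-conjugate roots (3/4) + ((1/12)*sqrt(111))*i and (3/4) - ((1/12)*sqrt(111))*i; poles of order 1, moduli (2/3)*sqrt(3) and (2/3)*sqrt(3).
Branch term (-9/2)*sqrt(1 - η/(-5/11)): its argument vanishes at η = -5/11, a square-root branch point, modulus 5/11.
The radius of convergence is the smallest modulus among the singular points: 5/11.


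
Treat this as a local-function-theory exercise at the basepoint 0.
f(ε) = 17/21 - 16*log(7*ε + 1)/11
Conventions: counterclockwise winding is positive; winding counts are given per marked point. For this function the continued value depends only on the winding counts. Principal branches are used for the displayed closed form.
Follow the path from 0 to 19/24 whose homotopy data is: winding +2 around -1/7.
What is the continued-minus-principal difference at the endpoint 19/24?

The rational part is single-valued and drops out of the difference; each branch term changes only by its own monodromy.
(-16/11)*log(1 - ε/(-1/7)): each positive loop around -1/7 adds 2*pi*i to the log, so winding +2 contributes (-16/11)*(2)*2*pi*i = -(64/11)*pi*i.
Summing the contributions at ε = 19/24 gives -(64/11)*pi*i.

Continued minus principal equals -(64/11)*pi*i.


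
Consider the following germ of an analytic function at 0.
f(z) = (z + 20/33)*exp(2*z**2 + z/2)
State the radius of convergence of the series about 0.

The radius of convergence is infinite.

The factor exp(2*z**2 + z/2) is entire and contributes no finite singular point.
The polynomial part has no poles.
No finite singular points: the Taylor series at 0 converges everywhere.


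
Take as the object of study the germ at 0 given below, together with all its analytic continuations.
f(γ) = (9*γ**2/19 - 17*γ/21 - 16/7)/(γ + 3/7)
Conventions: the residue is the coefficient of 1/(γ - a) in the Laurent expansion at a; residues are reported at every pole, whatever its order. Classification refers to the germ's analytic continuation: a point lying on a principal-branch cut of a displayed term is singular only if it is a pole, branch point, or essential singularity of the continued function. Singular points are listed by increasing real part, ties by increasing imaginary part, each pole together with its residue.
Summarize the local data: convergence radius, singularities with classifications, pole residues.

Radius of convergence at 0: 3/7.
At -3/7: a pole of order 1; residue -1724/931.

Denominator factor (γ + 3/7): pole of order 1 at -3/7, modulus 3/7.
The radius of convergence is the smallest modulus among the singular points: 3/7.
At the order-1 pole -3/7 set g(γ) = (γ - (-3/7))*f(γ) = 9*γ**2/19 - 17*γ/21 - 16/7.
Simple pole: residue = g(a) at a = -3/7, which is -1724/931.


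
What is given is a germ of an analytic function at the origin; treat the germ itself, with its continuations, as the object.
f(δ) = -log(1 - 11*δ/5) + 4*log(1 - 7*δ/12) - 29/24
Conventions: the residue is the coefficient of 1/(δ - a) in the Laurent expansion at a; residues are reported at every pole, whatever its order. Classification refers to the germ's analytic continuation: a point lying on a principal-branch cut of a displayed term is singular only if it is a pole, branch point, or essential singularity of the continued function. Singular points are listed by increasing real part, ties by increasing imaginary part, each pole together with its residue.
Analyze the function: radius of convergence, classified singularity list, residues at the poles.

Radius of convergence at 0: 5/11.
At 5/11: a logarithmic branch point.
At 12/7: a logarithmic branch point.

Branch term (4)*log(1 - δ/(12/7)): its argument vanishes at δ = 12/7, a logarithmic branch point, modulus 12/7.
Branch term (-1)*log(1 - δ/(5/11)): its argument vanishes at δ = 5/11, a logarithmic branch point, modulus 5/11.
The radius of convergence is the smallest modulus among the singular points: 5/11.
List the singular points by increasing real part (a conjugate pair: the negative imaginary part first).


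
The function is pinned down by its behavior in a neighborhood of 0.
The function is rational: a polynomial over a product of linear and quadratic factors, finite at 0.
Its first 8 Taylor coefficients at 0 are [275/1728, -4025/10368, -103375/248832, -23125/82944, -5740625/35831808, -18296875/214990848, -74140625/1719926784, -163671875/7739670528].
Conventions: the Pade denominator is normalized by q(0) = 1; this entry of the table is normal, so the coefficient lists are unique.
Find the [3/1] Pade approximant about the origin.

Taylor coefficients needed (read off): a_0 = 275/1728, a_1 = -4025/10368, a_2 = -103375/248832, a_3 = -23125/82944, a_4 = -5740625/35831808.
Write the denominator as Q(ε) = 1 + q1*ε. Requiring Q*f - P = O(ε^5) with deg P <= 3 kills the coefficients of ε^4..ε^4 in Q*f:
  ε^4: a_4 + q1*a_3 = 0, i.e. -5740625/35831808 + (-23125/82944)*q1 = 0.
Solving this linear system: q1 = -9185/15984.
The numerator is Q*f truncated at degree 3: P0 = a_0 = 275/1728; P1 = a_1 + q1*a_0 = -13248475/27620352; P2 = a_2 + q1*a_1 = -31878125/165722112; P3 = a_3 + q1*a_2 = -159390625/3977330688.

The Pade approximant has numerator coefficients [275/1728, -13248475/27620352, -31878125/165722112, -159390625/3977330688]; denominator coefficients [1, -9185/15984].


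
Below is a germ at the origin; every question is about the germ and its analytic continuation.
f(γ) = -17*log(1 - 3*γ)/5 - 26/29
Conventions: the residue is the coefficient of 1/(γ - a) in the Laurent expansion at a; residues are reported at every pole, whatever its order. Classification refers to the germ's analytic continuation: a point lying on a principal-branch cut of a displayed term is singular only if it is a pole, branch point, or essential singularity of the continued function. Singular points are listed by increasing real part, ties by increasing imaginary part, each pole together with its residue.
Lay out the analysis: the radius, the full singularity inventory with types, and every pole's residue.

Branch term (-17/5)*log(1 - γ/(1/3)): its argument vanishes at γ = 1/3, a logarithmic branch point, modulus 1/3.
The radius of convergence is the smallest modulus among the singular points: 1/3.

Radius of convergence at 0: 1/3.
At 1/3: a logarithmic branch point.


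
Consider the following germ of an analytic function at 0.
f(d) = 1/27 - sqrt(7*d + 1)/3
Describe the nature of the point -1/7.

The point is an algebraic (square-root) branch point.

The term (-1/3)*sqrt(1 - d/(-1/7)) has argument 1 - -1/7/(-1/7) = 0 at -1/7: a square-root (algebraic, two-sheeted) branch point; the remaining terms are analytic or single-valued there.


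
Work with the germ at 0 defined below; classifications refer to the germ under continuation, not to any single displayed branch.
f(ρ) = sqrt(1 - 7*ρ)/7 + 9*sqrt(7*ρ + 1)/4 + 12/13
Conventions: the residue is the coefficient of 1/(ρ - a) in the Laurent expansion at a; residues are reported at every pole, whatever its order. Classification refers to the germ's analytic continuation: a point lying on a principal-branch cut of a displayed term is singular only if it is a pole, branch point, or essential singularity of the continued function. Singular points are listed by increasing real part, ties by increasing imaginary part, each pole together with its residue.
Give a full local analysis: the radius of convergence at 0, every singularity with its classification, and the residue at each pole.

Radius of convergence at 0: 1/7.
At -1/7: an algebraic (square-root) branch point.
At 1/7: an algebraic (square-root) branch point.

Branch term (1/7)*sqrt(1 - ρ/(1/7)): its argument vanishes at ρ = 1/7, a square-root branch point, modulus 1/7.
Branch term (9/4)*sqrt(1 - ρ/(-1/7)): its argument vanishes at ρ = -1/7, a square-root branch point, modulus 1/7.
The radius of convergence is the smallest modulus among the singular points: 1/7.
List the singular points by increasing real part (a conjugate pair: the negative imaginary part first).


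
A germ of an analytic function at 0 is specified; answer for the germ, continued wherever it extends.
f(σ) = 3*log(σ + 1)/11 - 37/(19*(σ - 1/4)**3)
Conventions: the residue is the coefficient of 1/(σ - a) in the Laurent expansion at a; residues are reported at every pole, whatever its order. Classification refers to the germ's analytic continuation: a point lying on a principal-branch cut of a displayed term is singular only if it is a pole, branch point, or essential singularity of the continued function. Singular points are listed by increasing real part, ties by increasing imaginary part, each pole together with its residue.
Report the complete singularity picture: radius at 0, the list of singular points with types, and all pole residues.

Denominator factor (σ - 1/4)^3: pole of order 3 at 1/4, modulus 1/4.
Branch term (3/11)*log(1 - σ/(-1)): its argument vanishes at σ = -1, a logarithmic branch point, modulus 1.
The radius of convergence is the smallest modulus among the singular points: 1/4.
The branch term is analytic at 1/4 and contributes nothing to the residue; only the rational part matters.
At the order-3 pole 1/4 set g(σ) = (σ - (1/4))^3*(rational part) = -37/19.
Order-3 pole: residue = g''(a)/2; g''(1/4) = 0, so the residue is 0.
List the singular points by increasing real part (a conjugate pair: the negative imaginary part first).

Radius of convergence at 0: 1/4.
At -1: a logarithmic branch point.
At 1/4: a pole of order 3; residue 0.


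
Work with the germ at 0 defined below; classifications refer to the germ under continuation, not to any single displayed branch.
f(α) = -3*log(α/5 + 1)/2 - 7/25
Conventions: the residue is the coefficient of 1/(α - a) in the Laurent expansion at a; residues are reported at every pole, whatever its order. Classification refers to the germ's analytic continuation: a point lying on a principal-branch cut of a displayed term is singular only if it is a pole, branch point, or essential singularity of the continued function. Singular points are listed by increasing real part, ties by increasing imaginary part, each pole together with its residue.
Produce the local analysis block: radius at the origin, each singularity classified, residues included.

Branch term (-3/2)*log(1 - α/(-5)): its argument vanishes at α = -5, a logarithmic branch point, modulus 5.
The radius of convergence is the smallest modulus among the singular points: 5.

Radius of convergence at 0: 5.
At -5: a logarithmic branch point.


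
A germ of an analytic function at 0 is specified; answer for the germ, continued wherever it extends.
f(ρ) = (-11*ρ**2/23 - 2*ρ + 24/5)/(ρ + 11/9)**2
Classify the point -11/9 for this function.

The denominator factor ρ + 11/9 vanishes at -11/9 and appears to the power 2; the numerator there equals 60827/9315, nonzero, and no other factor vanishes.
Hence a pole whose order is the multiplicity, 2.

The point is a pole of order 2.


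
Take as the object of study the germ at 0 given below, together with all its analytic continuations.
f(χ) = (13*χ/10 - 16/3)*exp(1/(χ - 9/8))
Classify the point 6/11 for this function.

The point is a regular point.

There is no denominator, hence no pole anywhere.
The essential point of exp(1/(χ - (9/8))) is 9/8, not 6/11.
So the germ continues analytically to 6/11.


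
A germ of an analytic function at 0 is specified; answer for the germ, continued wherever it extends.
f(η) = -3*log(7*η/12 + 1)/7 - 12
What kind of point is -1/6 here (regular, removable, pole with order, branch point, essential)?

The point is a regular point.

There is no denominator, hence no pole anywhere.
Branch term log(1 - η/(-12/7)): argument at -1/6 is 65/72, nonzero, so -1/6 is not its branch point (a point on a principal cut is still regular for the continued germ).
So the germ continues analytically to -1/6.


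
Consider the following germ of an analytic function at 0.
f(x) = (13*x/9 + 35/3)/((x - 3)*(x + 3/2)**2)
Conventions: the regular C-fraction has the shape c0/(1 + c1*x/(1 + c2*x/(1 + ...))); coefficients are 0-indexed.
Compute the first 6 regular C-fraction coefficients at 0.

The regular C-fraction coefficients are [-140/81, 92/105, 13/105, -1225/897, 12996/10465, 13/105].

Taylor coefficients (expand at 0): a_0 = -140/81, a_1 = 368/243, a_2 = -368/243, a_3 = 2752/2187, a_4 = -6784/6561, a_5 = 5312/6561.
c0 = a_0 = -140/81. Peel one level at a time: if S = 1 + c*x/S' with S'(0) = 1, then c is the x-coefficient of S and S' = c*x/(S - 1).
S_1 = c0/f = 1 + (92/105)*x + (-1196/11025)*x^2 + ...; c1 = 92/105.
S_2 = c1*x/(S_1 - 1) = 1 + (13/105)*x + (35/207)*x^2 + ...; c2 = 13/105.
S_3 = c2*x/(S_2 - 1) = 1 + (-1225/897)*x + (151620/89401)*x^2 + ...; c3 = -1225/897.
S_4 = c3*x/(S_3 - 1) = 1 + (12996/10465)*x + (-4332/28175)*x^2 + ...; c4 = 12996/10465.
S_5 = c4*x/(S_4 - 1) = 1 + (13/105)*x + ...; c5 = 13/105.


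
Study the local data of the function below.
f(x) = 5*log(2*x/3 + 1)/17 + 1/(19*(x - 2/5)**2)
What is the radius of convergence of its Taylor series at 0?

Denominator factor (x - 2/5)^2: pole of order 2 at 2/5, modulus 2/5.
Branch term (5/17)*log(1 - x/(-3/2)): its argument vanishes at x = -3/2, a logarithmic branch point, modulus 3/2.
The radius of convergence is the smallest modulus among the singular points: 2/5.

The radius of convergence is 2/5.


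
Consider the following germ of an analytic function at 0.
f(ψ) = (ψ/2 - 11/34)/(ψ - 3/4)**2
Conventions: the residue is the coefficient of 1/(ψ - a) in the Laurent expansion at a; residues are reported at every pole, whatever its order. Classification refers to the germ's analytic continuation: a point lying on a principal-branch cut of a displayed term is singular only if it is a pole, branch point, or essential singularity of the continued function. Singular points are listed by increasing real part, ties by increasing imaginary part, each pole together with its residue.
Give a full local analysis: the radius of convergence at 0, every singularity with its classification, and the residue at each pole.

Radius of convergence at 0: 3/4.
At 3/4: a pole of order 2; residue 1/2.

Denominator factor (ψ - 3/4)^2: pole of order 2 at 3/4, modulus 3/4.
The radius of convergence is the smallest modulus among the singular points: 3/4.
At the order-2 pole 3/4 set g(ψ) = (ψ - (3/4))^2*f(ψ) = ψ/2 - 11/34.
Order-2 pole: residue = g'(a); g'(3/4) = 1/2, so the residue is 1/2.


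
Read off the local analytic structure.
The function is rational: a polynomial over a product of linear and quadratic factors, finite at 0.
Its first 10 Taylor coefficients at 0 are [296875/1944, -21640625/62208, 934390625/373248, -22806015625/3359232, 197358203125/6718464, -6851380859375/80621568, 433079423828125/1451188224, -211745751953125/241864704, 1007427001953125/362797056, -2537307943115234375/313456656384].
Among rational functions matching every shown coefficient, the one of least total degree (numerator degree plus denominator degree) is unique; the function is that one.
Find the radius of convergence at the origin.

No rational of total degree below 8 reproduces all 10 coefficients; solving the [2/6] Pade equations on them gives f(d) = (-19*d**2/32 - 15*d/32 - 19/9)/((d - 3/5)**3*(d + 2/5)**3), whose expansion matches every shown term.
Denominator factor (d - 3/5)^3: pole of order 3 at 3/5, modulus 3/5.
Denominator factor (d + 2/5)^3: pole of order 3 at -2/5, modulus 2/5.
The radius of convergence is the smallest modulus among the singular points: 2/5.

The radius of convergence is 2/5.


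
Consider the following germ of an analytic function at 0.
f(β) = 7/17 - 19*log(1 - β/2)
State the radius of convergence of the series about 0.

The radius of convergence is 2.

Branch term (-19)*log(1 - β/(2)): its argument vanishes at β = 2, a logarithmic branch point, modulus 2.
The radius of convergence is the smallest modulus among the singular points: 2.


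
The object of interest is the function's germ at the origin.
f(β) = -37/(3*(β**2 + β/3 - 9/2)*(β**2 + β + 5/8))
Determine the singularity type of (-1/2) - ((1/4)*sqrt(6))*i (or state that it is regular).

The denominator factor β**2 + β + 5/8 vanishes at (-1/2) - ((1/4)*sqrt(6))*i and appears to the power 1; the numerator there equals -37/3, nonzero, and no other factor vanishes.
Hence a pole whose order is the multiplicity, 1.

The point is a pole of order 1.


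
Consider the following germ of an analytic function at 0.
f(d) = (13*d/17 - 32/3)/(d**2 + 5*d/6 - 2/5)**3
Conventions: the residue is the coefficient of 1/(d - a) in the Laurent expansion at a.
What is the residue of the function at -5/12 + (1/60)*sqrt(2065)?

The factor d**2 + 5*d/6 - 2/5 splits as (d - a)(d - a') with a = -5/12 + (1/60)*sqrt(2065), a' = -5/12 - (1/60)*sqrt(2065). At the order-3 pole a set g(d) = (d - a)^3*f(d) = [13*d/17 - 32/3] / (d - a')^3.
Order-3 pole: residue = g''(a)/2; g''(-5/12 + (1/60)*sqrt(2065)) = -(435650400/1197564949)*sqrt(2065), so the residue is -(217825200/1197564949)*sqrt(2065).

The residue is -(217825200/1197564949)*sqrt(2065).


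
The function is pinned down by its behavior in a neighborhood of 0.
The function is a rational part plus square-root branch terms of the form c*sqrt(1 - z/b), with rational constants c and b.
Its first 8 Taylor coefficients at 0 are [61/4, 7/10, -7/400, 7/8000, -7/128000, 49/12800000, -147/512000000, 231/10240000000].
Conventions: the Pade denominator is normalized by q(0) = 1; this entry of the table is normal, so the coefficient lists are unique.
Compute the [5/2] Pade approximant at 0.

The Pade approximant has numerator coefficients [61/4, 149/56, 83/640, 1/800, -1/128000, 1/12800000]; denominator coefficients [1, 9/70, 3/800].

Taylor coefficients needed (read off): a_0 = 61/4, a_1 = 7/10, a_2 = -7/400, a_3 = 7/8000, a_4 = -7/128000, a_5 = 49/12800000, a_6 = -147/512000000, a_7 = 231/10240000000.
Write the denominator as Q(z) = 1 + q1*z + q2*z^2. Requiring Q*f - P = O(z^8) with deg P <= 5 kills the coefficients of z^6..z^7 in Q*f:
  z^6: a_6 + q1*a_5 + q2*a_4 = 0, i.e. -147/512000000 + (49/12800000)*q1 + (-7/128000)*q2 = 0.
  z^7: a_7 + q1*a_6 + q2*a_5 = 0, i.e. 231/10240000000 + (-147/512000000)*q1 + (49/12800000)*q2 = 0.
Solving this linear system: q1 = 9/70, q2 = 3/800.
The numerator is Q*f truncated at degree 5: P0 = a_0 = 61/4; P1 = a_1 + q1*a_0 = 149/56; P2 = a_2 + q1*a_1 + q2*a_0 = 83/640; P3 = a_3 + q1*a_2 + q2*a_1 = 1/800; P4 = a_4 + q1*a_3 + q2*a_2 = -1/128000; P5 = a_5 + q1*a_4 + q2*a_3 = 1/12800000.


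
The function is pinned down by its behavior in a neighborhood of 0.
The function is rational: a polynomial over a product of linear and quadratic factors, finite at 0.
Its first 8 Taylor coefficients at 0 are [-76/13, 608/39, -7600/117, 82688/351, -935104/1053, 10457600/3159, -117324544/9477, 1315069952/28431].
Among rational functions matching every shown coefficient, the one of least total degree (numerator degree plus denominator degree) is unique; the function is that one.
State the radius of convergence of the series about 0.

The radius of convergence is -1/3 + (1/6)*sqrt(13).

No rational of total degree below 2 reproduces all 8 coefficients; solving the [0/2] Pade equations on them gives f(ω) = 19/(13*(ω**2 - 2*ω/3 - 1/4)), whose expansion matches every shown term.
Denominator factor (ω**2 - 2*ω/3 - 1/4): discriminant 13/9, real irrational roots 1/3 + (1/6)*sqrt(13) and 1/3 - (1/6)*sqrt(13); poles of order 1, moduli 1/3 + (1/6)*sqrt(13) and -1/3 + (1/6)*sqrt(13).
The radius of convergence is the smallest modulus among the singular points: -1/3 + (1/6)*sqrt(13).


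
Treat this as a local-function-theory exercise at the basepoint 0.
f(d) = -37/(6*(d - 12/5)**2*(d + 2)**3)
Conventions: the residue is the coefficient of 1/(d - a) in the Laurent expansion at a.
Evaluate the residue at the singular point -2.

The residue is -23125/468512.

At the order-3 pole -2 set g(d) = (d - (-2))^3*f(d) = -37/(6*(d - 12/5)**2).
Order-3 pole: residue = g''(a)/2; g''(-2) = -23125/234256, so the residue is -23125/468512.


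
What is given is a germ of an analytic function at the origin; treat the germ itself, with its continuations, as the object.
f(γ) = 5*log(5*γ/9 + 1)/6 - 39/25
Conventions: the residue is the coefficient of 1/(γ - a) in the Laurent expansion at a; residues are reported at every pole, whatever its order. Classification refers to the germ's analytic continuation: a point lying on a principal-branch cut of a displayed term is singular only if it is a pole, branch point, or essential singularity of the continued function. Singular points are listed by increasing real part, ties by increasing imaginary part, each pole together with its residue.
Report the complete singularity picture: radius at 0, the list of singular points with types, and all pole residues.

Radius of convergence at 0: 9/5.
At -9/5: a logarithmic branch point.

Branch term (5/6)*log(1 - γ/(-9/5)): its argument vanishes at γ = -9/5, a logarithmic branch point, modulus 9/5.
The radius of convergence is the smallest modulus among the singular points: 9/5.


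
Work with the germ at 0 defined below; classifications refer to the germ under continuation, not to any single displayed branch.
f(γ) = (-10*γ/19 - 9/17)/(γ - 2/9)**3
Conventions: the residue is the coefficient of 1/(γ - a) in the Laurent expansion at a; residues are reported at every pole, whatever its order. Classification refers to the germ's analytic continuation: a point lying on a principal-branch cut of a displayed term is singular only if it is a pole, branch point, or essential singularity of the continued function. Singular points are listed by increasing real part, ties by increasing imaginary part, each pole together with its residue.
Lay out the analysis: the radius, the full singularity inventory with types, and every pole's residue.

Denominator factor (γ - 2/9)^3: pole of order 3 at 2/9, modulus 2/9.
The radius of convergence is the smallest modulus among the singular points: 2/9.
At the order-3 pole 2/9 set g(γ) = (γ - (2/9))^3*f(γ) = -10*γ/19 - 9/17.
Order-3 pole: residue = g''(a)/2; g''(2/9) = 0, so the residue is 0.

Radius of convergence at 0: 2/9.
At 2/9: a pole of order 3; residue 0.


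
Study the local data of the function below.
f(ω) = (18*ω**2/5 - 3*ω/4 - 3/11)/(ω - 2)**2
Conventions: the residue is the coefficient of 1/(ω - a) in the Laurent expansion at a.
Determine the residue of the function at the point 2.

The residue is 273/20.

At the order-2 pole 2 set g(ω) = (ω - (2))^2*f(ω) = 18*ω**2/5 - 3*ω/4 - 3/11.
Order-2 pole: residue = g'(a); g'(2) = 273/20, so the residue is 273/20.


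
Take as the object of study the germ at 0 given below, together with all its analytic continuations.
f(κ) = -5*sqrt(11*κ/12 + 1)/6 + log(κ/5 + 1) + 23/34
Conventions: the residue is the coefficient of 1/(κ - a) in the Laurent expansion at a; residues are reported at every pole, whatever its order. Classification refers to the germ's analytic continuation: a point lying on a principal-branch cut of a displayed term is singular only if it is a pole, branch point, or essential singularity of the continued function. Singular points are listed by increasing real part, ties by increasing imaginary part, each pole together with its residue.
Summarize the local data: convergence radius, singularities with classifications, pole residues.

Branch term (-5/6)*sqrt(1 - κ/(-12/11)): its argument vanishes at κ = -12/11, a square-root branch point, modulus 12/11.
Branch term (1)*log(1 - κ/(-5)): its argument vanishes at κ = -5, a logarithmic branch point, modulus 5.
The radius of convergence is the smallest modulus among the singular points: 12/11.
List the singular points by increasing real part (a conjugate pair: the negative imaginary part first).

Radius of convergence at 0: 12/11.
At -5: a logarithmic branch point.
At -12/11: an algebraic (square-root) branch point.


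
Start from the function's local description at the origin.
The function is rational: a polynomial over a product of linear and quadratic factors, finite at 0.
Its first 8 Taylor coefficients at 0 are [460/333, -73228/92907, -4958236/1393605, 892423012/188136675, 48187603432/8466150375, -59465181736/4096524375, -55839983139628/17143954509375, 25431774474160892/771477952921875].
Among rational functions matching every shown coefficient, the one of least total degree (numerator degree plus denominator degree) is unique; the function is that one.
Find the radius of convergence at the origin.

No rational of total degree below 6 reproduces all 8 coefficients; solving the [1/5] Pade equations on them gives f(d) = (5*d/31 - 23/37)/((d - 5/4)*(d**2 + d/3 + 3/5)**2), whose expansion matches every shown term.
Denominator factor (d**2 + d/3 + 3/5)^2: discriminant -103/45, complex-conjugate roots (-1/6) + ((1/30)*sqrt(515))*i and (-1/6) - ((1/30)*sqrt(515))*i; poles of order 2, moduli (1/5)*sqrt(15) and (1/5)*sqrt(15).
Denominator factor (d - 5/4): pole of order 1 at 5/4, modulus 5/4.
The radius of convergence is the smallest modulus among the singular points: (1/5)*sqrt(15).

The radius of convergence is (1/5)*sqrt(15).


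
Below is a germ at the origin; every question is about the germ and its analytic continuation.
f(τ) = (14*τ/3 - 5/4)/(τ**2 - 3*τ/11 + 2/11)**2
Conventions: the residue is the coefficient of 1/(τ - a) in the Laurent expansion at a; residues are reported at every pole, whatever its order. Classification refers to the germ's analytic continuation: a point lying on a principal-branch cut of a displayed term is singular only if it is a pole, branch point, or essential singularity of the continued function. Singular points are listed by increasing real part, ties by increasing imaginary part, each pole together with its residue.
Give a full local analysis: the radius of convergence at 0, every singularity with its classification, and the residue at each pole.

Denominator factor (τ**2 - 3*τ/11 + 2/11)^2: discriminant -79/121, complex-conjugate roots (3/22) + ((1/22)*sqrt(79))*i and (3/22) - ((1/22)*sqrt(79))*i; poles of order 2, moduli (1/11)*sqrt(22) and (1/11)*sqrt(22).
The radius of convergence is the smallest modulus among the singular points: (1/11)*sqrt(22).
The factor τ**2 - 3*τ/11 + 2/11 splits as (τ - a)(τ - a') with a = (3/22) - ((1/22)*sqrt(79))*i, a' = (3/22) + ((1/22)*sqrt(79))*i. At the order-2 pole a set g(τ) = (τ - a)^2*f(τ) = [14*τ/3 - 5/4] / (τ - a')^2.
Order-2 pole: residue = g'(a); g'((3/22) - ((1/22)*sqrt(79))*i) = -((3267/12482)*sqrt(79))*i, so the residue is -((3267/12482)*sqrt(79))*i.
The factor τ**2 - 3*τ/11 + 2/11 splits as (τ - a)(τ - a') with a = (3/22) + ((1/22)*sqrt(79))*i, a' = (3/22) - ((1/22)*sqrt(79))*i. At the order-2 pole a set g(τ) = (τ - a)^2*f(τ) = [14*τ/3 - 5/4] / (τ - a')^2.
Order-2 pole: residue = g'(a); g'((3/22) + ((1/22)*sqrt(79))*i) = ((3267/12482)*sqrt(79))*i, so the residue is ((3267/12482)*sqrt(79))*i.
List the singular points by increasing real part (a conjugate pair: the negative imaginary part first).

Radius of convergence at 0: (1/11)*sqrt(22).
At (3/22) - ((1/22)*sqrt(79))*i: a pole of order 2; residue -((3267/12482)*sqrt(79))*i.
At (3/22) + ((1/22)*sqrt(79))*i: a pole of order 2; residue ((3267/12482)*sqrt(79))*i.


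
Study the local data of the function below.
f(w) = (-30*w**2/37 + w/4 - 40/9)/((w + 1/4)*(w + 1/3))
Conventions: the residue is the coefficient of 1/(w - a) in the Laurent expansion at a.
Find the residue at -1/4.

The residue is -24283/444.

At the order-1 pole -1/4 set g(w) = (w - (-1/4))*f(w) = (-30*w**2/37 + w/4 - 40/9)/(w + 1/3).
Simple pole: residue = g(a) at a = -1/4, which is -24283/444.


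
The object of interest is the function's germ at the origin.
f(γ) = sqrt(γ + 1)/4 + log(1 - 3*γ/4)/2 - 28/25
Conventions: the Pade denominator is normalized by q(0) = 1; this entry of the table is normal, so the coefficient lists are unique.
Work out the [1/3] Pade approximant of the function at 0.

Taylor coefficients needed (expand at 0): a_0 = -87/100, a_1 = -1/4, a_2 = -11/64, a_3 = -7/128, a_4 = -101/2048.
Write the denominator as Q(γ) = 1 + q1*γ + q2*γ^2 + q3*γ^3. Requiring Q*f - P = O(γ^5) with deg P <= 1 kills the coefficients of γ^2..γ^4 in Q*f:
  γ^2: a_2 + q1*a_1 + q2*a_0 = 0, i.e. -11/64 + (-1/4)*q1 + (-87/100)*q2 = 0.
  γ^3: a_3 + q1*a_2 + q2*a_1 + q3*a_0 = 0, i.e. -7/128 + (-11/64)*q1 + (-1/4)*q2 + (-87/100)*q3 = 0.
  γ^4: a_4 + q1*a_3 + q2*a_2 + q3*a_1 = 0, i.e. -101/2048 + (-7/128)*q1 + (-11/64)*q2 + (-1/4)*q3 = 0.
Solving this linear system: q1 = 214519/363472, q2 = -66725/181736, q3 = -430075/5815552.
The numerator is Q*f truncated at degree 1: P0 = a_0 = -87/100; P1 = a_1 + q1*a_0 = -27749953/36347200.

The Pade approximant has numerator coefficients [-87/100, -27749953/36347200]; denominator coefficients [1, 214519/363472, -66725/181736, -430075/5815552].


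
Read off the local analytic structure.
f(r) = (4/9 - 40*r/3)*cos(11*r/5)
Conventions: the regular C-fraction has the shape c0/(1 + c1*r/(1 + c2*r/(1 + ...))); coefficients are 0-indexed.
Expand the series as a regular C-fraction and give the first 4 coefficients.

The regular C-fraction coefficients are [4/9, 30, -45121/1500, 121/1500].

Taylor coefficients (expand at 0): a_0 = 4/9, a_1 = -40/3, a_2 = -242/225, a_3 = 484/15.
c0 = a_0 = 4/9. Peel one level at a time: if S = 1 + c*r/S' with S'(0) = 1, then c is the r-coefficient of S and S' = c*r/(S - 1).
S_1 = c0/f = 1 + (30)*r + (45121/50)*r^2 + ...; c1 = 30.
S_2 = c1*r/(S_1 - 1) = 1 + (-45121/1500)*r + (5459641/2250000)*r^2 + ...; c2 = -45121/1500.
S_3 = c2*r/(S_2 - 1) = 1 + (121/1500)*r + ...; c3 = 121/1500.


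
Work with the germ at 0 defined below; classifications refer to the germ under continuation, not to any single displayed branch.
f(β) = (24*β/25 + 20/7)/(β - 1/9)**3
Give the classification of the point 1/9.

The point is a pole of order 3.

The denominator factor β - 1/9 vanishes at 1/9 and appears to the power 3; the numerator there equals 1556/525, nonzero, and no other factor vanishes.
Hence a pole whose order is the multiplicity, 3.


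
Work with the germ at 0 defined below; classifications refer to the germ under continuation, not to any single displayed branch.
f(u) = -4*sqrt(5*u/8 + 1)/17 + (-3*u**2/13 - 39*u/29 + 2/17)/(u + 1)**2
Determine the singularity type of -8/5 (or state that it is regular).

The point is an algebraic (square-root) branch point.

The term (-4/17)*sqrt(1 - u/(-8/5)) has argument 1 - -8/5/(-8/5) = 0 at -8/5: a square-root (algebraic, two-sheeted) branch point; the remaining terms are analytic or single-valued there.


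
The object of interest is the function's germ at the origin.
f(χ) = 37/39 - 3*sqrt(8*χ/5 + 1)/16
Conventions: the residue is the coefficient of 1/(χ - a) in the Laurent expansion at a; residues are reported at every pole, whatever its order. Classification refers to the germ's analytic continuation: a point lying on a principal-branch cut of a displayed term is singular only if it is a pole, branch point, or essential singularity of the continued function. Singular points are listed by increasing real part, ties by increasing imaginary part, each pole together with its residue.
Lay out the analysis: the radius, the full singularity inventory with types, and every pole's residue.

Radius of convergence at 0: 5/8.
At -5/8: an algebraic (square-root) branch point.

Branch term (-3/16)*sqrt(1 - χ/(-5/8)): its argument vanishes at χ = -5/8, a square-root branch point, modulus 5/8.
The radius of convergence is the smallest modulus among the singular points: 5/8.


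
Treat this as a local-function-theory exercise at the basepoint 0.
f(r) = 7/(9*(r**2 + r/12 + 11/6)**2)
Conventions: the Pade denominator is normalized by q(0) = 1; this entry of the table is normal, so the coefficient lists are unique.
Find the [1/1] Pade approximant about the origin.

The Pade approximant has numerator coefficients [28/121, -3703/1331]; denominator coefficients [1, -525/44].

Taylor coefficients needed (expand at 0): a_0 = 28/121, a_1 = -28/1331, a_2 = -3675/14641.
Write the denominator as Q(r) = 1 + q1*r. Requiring Q*f - P = O(r^3) with deg P <= 1 kills the coefficients of r^2..r^2 in Q*f:
  r^2: a_2 + q1*a_1 = 0, i.e. -3675/14641 + (-28/1331)*q1 = 0.
Solving this linear system: q1 = -525/44.
The numerator is Q*f truncated at degree 1: P0 = a_0 = 28/121; P1 = a_1 + q1*a_0 = -3703/1331.


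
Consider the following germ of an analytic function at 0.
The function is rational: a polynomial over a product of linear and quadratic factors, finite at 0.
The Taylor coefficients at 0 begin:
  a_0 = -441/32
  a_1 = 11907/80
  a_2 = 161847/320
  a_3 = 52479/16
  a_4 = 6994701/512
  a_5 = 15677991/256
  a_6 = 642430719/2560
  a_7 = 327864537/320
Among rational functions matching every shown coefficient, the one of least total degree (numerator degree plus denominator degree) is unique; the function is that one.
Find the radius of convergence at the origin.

No rational of total degree below 5 reproduces all 8 coefficients; solving the [1/4] Pade equations on them gives f(w) = (37*w/5 - 1/2)/((w - 2/7)**2*(w + 2/3)**2), whose expansion matches every shown term.
Denominator factor (w - 2/7)^2: pole of order 2 at 2/7, modulus 2/7.
Denominator factor (w + 2/3)^2: pole of order 2 at -2/3, modulus 2/3.
The radius of convergence is the smallest modulus among the singular points: 2/7.

The radius of convergence is 2/7.
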